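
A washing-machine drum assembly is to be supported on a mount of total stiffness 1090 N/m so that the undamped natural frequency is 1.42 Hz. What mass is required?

13.7 kg

ω_n = 2πf_n = 2π × 1.42 = 8.922 rad/s.
m = k/ω_n² = 1090/8.922² = 1090/79.60 = 13.69 kg.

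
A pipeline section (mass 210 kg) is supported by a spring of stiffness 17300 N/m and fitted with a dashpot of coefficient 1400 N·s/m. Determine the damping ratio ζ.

0.367

ω_n = √(k/m) = √(17300/210) = 9.076 rad/s.
Critical damping c_c = 2√(k·m) = 2√(17300 × 210) = 3812 N·s/m, so ζ = c/c_c = 1400/3812 = 0.3673.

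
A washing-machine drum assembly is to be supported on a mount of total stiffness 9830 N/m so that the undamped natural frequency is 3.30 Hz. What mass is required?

22.9 kg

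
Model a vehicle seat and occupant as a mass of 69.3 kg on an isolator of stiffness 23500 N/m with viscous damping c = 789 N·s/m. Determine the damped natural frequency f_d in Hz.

2.79 Hz

ω_n = √(k/m) = √(23500/69.3) = 18.41 rad/s.
Critical damping c_c = 2√(k·m) = 2√(23500 × 69.3) = 2552 N·s/m, so ζ = c/c_c = 789/2552 = 0.3091.
ω_d = ω_n√(1 − ζ²) = 18.41 × √(1 − 0.0956) = 17.51 rad/s.
f_d = ω_d/(2π) = 2.787 Hz.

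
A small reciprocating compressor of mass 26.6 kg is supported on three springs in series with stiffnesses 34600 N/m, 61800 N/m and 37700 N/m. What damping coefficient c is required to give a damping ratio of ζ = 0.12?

146 N·s/m

Series springs: 1/k_eq = 1/34600 + 1/61800 + 1/37700 = 7.161×10^-5, so k_eq = 13960 N/m.
c_c = 2√(k_eq·m) = 2√(13960 × 26.6) = 1219 N·s/m.
c = ζ·c_c = 0.12 × 1219 = 146.3 N·s/m.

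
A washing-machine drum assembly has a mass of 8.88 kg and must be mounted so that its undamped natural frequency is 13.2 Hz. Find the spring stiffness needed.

ω_n = 2πf_n = 2π × 13.2 = 82.94 rad/s.
k = m·ω_n² = 8.88 × 82.94² = 8.88 × 6879 = 61080 N/m.

61100 N/m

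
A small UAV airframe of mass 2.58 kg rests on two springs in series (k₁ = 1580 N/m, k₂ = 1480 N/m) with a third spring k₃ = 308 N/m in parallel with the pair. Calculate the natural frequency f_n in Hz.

3.24 Hz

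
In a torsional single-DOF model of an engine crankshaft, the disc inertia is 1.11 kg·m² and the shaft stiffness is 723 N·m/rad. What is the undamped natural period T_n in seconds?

0.246 s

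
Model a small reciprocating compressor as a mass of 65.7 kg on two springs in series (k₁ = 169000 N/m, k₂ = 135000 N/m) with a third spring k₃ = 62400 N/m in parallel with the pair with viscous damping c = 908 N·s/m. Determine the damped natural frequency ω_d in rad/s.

Series pair: k_s = k₁k₂/(k₁+k₂) = (169000)(135000)/(169000 + 135000) = 75050 N/m. In parallel with k₃: k_eq = 75050 + 62400 = 137400 N/m.
ω_n = √(k_eq/m) = √(137400/65.7) = 45.74 rad/s.
Critical damping c_c = 2√(k_eq·m) = 2√(137400 × 65.7) = 6010 N·s/m, so ζ = c/c_c = 908/6010 = 0.1511.
ω_d = ω_n√(1 − ζ²) = 45.74 × √(1 − 0.0228) = 45.21 rad/s.

45.2 rad/s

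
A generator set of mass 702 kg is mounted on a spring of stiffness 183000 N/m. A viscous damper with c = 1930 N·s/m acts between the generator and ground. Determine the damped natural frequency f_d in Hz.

2.56 Hz

ω_n = √(k/m) = √(183000/702) = 16.15 rad/s.
Critical damping c_c = 2√(k·m) = 2√(183000 × 702) = 22670 N·s/m, so ζ = c/c_c = 1930/22670 = 0.08514.
ω_d = ω_n√(1 − ζ²) = 16.15 × √(1 − 0.00725) = 16.09 rad/s.
f_d = ω_d/(2π) = 2.560 Hz.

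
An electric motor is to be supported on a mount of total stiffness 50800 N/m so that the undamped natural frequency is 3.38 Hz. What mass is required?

ω_n = 2πf_n = 2π × 3.38 = 21.24 rad/s.
m = k/ω_n² = 50800/21.24² = 50800/451.0 = 112.6 kg.

113 kg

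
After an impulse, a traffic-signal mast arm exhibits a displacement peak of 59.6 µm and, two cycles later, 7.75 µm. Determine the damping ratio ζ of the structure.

0.160

Logarithmic decrement δ = (1/n)·ln(x₀/x_n) = (1/2)·ln(59.6/7.75) = (1/2)·ln(7.690) = 1.020.
ζ = δ/√(4π² + δ²) = 1.020/√(39.48 + 1.04) = 1.020/6.365 = 0.1602.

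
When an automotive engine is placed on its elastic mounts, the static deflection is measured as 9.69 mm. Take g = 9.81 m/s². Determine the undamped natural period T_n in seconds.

ω_n = √(g/δ_st) = √(9.81/0.00969) = √1012 = 31.82 rad/s.
T_n = 2π/ω_n = 6.283/31.82 = 0.1975 s.

0.197 s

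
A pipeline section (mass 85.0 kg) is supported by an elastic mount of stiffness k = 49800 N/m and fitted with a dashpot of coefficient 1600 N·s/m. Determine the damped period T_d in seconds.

ω_n = √(k/m) = √(49800/85.0) = 24.21 rad/s.
Critical damping c_c = 2√(k·m) = 2√(49800 × 85.0) = 4115 N·s/m, so ζ = c/c_c = 1600/4115 = 0.3888.
ω_d = ω_n√(1 − ζ²) = 24.21 × √(1 − 0.151) = 22.30 rad/s.
T_d = 2π/ω_d = 0.2818 s.

0.282 s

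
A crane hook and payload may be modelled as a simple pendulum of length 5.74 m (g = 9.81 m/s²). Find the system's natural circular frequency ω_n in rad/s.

For a simple pendulum ω_n = √(g/L) = √(9.81/5.74) = √1.709 = 1.307 rad/s.

1.31 rad/s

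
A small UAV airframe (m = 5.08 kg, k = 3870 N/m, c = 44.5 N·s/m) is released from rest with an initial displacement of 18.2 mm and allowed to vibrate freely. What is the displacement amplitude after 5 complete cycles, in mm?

0.117 mm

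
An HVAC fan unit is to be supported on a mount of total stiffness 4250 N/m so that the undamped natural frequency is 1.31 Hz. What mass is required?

62.7 kg

ω_n = 2πf_n = 2π × 1.31 = 8.231 rad/s.
m = k/ω_n² = 4250/8.231² = 4250/67.75 = 62.73 kg.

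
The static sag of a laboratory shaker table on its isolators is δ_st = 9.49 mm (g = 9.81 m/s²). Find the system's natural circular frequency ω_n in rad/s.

ω_n = √(g/δ_st) = √(9.81/0.00949) = √1034 = 32.15 rad/s.

32.2 rad/s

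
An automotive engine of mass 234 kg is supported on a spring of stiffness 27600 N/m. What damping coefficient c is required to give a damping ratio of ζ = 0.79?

c_c = 2√(k·m) = 2√(27600 × 234) = 5083 N·s/m.
c = ζ·c_c = 0.79 × 5083 = 4015 N·s/m.

4020 N·s/m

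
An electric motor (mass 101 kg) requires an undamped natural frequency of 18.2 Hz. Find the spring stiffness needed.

ω_n = 2πf_n = 2π × 18.2 = 114.4 rad/s.
k = m·ω_n² = 101 × 114.4² = 101 × 13080 = 1321000 N/m.

1320000 N/m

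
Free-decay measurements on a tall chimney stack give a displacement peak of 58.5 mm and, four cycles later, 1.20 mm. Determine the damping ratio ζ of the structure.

Logarithmic decrement δ = (1/n)·ln(x₀/x_n) = (1/4)·ln(58.5/1.20) = (1/4)·ln(48.75) = 0.9717.
ζ = δ/√(4π² + δ²) = 0.9717/√(39.48 + 0.944) = 0.9717/6.358 = 0.1528.

0.153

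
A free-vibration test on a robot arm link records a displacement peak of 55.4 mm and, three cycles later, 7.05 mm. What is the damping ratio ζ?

Logarithmic decrement δ = (1/n)·ln(x₀/x_n) = (1/3)·ln(55.4/7.05) = (1/3)·ln(7.858) = 0.6872.
ζ = δ/√(4π² + δ²) = 0.6872/√(39.48 + 0.472) = 0.6872/6.321 = 0.1087.

0.109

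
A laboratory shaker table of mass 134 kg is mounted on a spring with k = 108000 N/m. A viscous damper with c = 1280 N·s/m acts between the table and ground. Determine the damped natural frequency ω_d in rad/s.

28.0 rad/s

ω_n = √(k/m) = √(108000/134) = 28.39 rad/s.
Critical damping c_c = 2√(k·m) = 2√(108000 × 134) = 7608 N·s/m, so ζ = c/c_c = 1280/7608 = 0.1682.
ω_d = ω_n√(1 − ζ²) = 28.39 × √(1 − 0.0283) = 27.98 rad/s.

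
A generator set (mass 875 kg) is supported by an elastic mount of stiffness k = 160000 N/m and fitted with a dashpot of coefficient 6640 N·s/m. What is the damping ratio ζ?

0.281

ω_n = √(k/m) = √(160000/875) = 13.52 rad/s.
Critical damping c_c = 2√(k·m) = 2√(160000 × 875) = 23660 N·s/m, so ζ = c/c_c = 6640/23660 = 0.2806.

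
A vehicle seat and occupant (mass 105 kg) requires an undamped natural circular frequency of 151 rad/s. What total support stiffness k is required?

k = m·ω_n² = 105 × 151.0² = 105 × 22800 = 2394000 N/m.

2390000 N/m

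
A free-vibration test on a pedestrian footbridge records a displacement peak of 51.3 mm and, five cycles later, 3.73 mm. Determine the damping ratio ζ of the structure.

Logarithmic decrement δ = (1/n)·ln(x₀/x_n) = (1/5)·ln(51.3/3.73) = (1/5)·ln(13.75) = 0.5243.
ζ = δ/√(4π² + δ²) = 0.5243/√(39.48 + 0.275) = 0.5243/6.305 = 0.08315.

0.0831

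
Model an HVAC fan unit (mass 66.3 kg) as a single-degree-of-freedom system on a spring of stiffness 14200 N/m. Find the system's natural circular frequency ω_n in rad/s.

ω_n = √(k/m) = √(14200/66.3) = √214.2 = 14.63 rad/s.

14.6 rad/s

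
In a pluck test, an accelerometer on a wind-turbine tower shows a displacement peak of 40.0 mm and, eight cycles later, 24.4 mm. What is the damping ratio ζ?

Logarithmic decrement δ = (1/n)·ln(x₀/x_n) = (1/8)·ln(40.0/24.4) = (1/8)·ln(1.639) = 0.06179.
ζ = δ/√(4π² + δ²) = 0.06179/√(39.48 + 0.00382) = 0.06179/6.283 = 0.009833.

0.00983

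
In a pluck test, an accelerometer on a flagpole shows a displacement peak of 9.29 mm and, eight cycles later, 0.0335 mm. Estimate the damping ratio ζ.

0.111

Logarithmic decrement δ = (1/n)·ln(x₀/x_n) = (1/8)·ln(9.29/0.0335) = (1/8)·ln(277.3) = 0.7031.
ζ = δ/√(4π² + δ²) = 0.7031/√(39.48 + 0.494) = 0.7031/6.322 = 0.1112.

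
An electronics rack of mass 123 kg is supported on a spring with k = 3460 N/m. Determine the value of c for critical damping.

1300 N·s/m

c_c = 2√(k·m) = 2√(3460 × 123) = 2 × 652.4 = 1305 N·s/m.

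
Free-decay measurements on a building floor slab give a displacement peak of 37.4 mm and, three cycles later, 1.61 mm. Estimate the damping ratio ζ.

Logarithmic decrement δ = (1/n)·ln(x₀/x_n) = (1/3)·ln(37.4/1.61) = (1/3)·ln(23.23) = 1.048.
ζ = δ/√(4π² + δ²) = 1.048/√(39.48 + 1.10) = 1.048/6.370 = 0.1646.

0.165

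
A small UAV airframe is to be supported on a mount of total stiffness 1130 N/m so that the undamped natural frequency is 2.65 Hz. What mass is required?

ω_n = 2πf_n = 2π × 2.65 = 16.65 rad/s.
m = k/ω_n² = 1130/16.65² = 1130/277.2 = 4.076 kg.

4.08 kg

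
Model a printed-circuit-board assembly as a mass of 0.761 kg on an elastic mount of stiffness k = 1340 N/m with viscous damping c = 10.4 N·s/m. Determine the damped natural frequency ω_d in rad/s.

41.4 rad/s

ω_n = √(k/m) = √(1340/0.761) = 41.96 rad/s.
Critical damping c_c = 2√(k·m) = 2√(1340 × 0.761) = 63.87 N·s/m, so ζ = c/c_c = 10.4/63.87 = 0.1628.
ω_d = ω_n√(1 − ζ²) = 41.96 × √(1 − 0.0265) = 41.40 rad/s.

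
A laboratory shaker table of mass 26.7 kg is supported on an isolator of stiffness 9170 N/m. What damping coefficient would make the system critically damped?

c_c = 2√(k·m) = 2√(9170 × 26.7) = 2 × 494.8 = 989.6 N·s/m.

990 N·s/m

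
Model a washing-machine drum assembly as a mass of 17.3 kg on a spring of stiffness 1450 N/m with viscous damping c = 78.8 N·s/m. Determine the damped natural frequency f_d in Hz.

1.41 Hz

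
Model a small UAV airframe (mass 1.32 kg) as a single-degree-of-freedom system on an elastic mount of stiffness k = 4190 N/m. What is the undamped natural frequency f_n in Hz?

8.97 Hz

ω_n = √(k/m) = √(4190/1.32) = √3174 = 56.34 rad/s.
f_n = ω_n/(2π) = 56.34/6.283 = 8.967 Hz.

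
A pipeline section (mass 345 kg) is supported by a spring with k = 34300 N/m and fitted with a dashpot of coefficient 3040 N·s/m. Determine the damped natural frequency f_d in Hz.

1.42 Hz

ω_n = √(k/m) = √(34300/345) = 9.971 rad/s.
Critical damping c_c = 2√(k·m) = 2√(34300 × 345) = 6880 N·s/m, so ζ = c/c_c = 3040/6880 = 0.4419.
ω_d = ω_n√(1 − ζ²) = 9.971 × √(1 − 0.195) = 8.945 rad/s.
f_d = ω_d/(2π) = 1.424 Hz.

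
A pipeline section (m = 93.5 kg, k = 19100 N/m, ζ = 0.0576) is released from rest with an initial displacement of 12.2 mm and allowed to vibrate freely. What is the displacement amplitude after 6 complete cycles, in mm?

1.39 mm

Logarithmic decrement δ = 2πζ/√(1 − ζ²) = 2π × 0.05760/√(1 − 0.00332) = 0.3625.
After n cycles, x_n/x₀ = e^(−nδ), so x_6 = 12.2 × e^(−6 × 0.3625) = 12.2 × 0.1136 = 1.386 mm.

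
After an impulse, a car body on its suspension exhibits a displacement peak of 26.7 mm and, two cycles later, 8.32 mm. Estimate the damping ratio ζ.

Logarithmic decrement δ = (1/n)·ln(x₀/x_n) = (1/2)·ln(26.7/8.32) = (1/2)·ln(3.209) = 0.5830.
ζ = δ/√(4π² + δ²) = 0.5830/√(39.48 + 0.340) = 0.5830/6.310 = 0.09239.

0.0924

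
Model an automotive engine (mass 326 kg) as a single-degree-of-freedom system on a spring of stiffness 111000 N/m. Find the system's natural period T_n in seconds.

ω_n = √(k/m) = √(111000/326) = √340.5 = 18.45 rad/s.
T_n = 2π/ω_n = 6.283/18.45 = 0.3405 s.

0.341 s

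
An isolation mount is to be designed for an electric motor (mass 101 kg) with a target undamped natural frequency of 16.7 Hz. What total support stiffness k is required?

1110000 N/m

ω_n = 2πf_n = 2π × 16.7 = 104.9 rad/s.
k = m·ω_n² = 101 × 104.9² = 101 × 11010 = 1112000 N/m.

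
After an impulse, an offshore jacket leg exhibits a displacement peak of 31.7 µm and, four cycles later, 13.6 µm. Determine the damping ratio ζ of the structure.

0.0337

Logarithmic decrement δ = (1/n)·ln(x₀/x_n) = (1/4)·ln(31.7/13.6) = (1/4)·ln(2.331) = 0.2116.
ζ = δ/√(4π² + δ²) = 0.2116/√(39.48 + 0.0448) = 0.2116/6.287 = 0.03365.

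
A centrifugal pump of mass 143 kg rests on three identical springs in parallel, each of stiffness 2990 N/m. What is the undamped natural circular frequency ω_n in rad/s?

7.92 rad/s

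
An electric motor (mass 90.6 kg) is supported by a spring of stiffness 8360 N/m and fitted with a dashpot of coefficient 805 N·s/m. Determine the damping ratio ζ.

ω_n = √(k/m) = √(8360/90.6) = 9.606 rad/s.
Critical damping c_c = 2√(k·m) = 2√(8360 × 90.6) = 1741 N·s/m, so ζ = c/c_c = 805/1741 = 0.4625.

0.462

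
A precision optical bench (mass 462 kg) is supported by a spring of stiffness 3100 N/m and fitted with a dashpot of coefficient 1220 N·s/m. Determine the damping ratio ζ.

0.510

ω_n = √(k/m) = √(3100/462) = 2.590 rad/s.
Critical damping c_c = 2√(k·m) = 2√(3100 × 462) = 2393 N·s/m, so ζ = c/c_c = 1220/2393 = 0.5097.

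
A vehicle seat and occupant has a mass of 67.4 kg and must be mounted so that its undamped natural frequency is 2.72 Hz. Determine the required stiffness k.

ω_n = 2πf_n = 2π × 2.72 = 17.09 rad/s.
k = m·ω_n² = 67.4 × 17.09² = 67.4 × 292.1 = 19690 N/m.

19700 N/m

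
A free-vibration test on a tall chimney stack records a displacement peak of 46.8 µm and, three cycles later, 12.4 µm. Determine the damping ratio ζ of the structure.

0.0703

Logarithmic decrement δ = (1/n)·ln(x₀/x_n) = (1/3)·ln(46.8/12.4) = (1/3)·ln(3.774) = 0.4427.
ζ = δ/√(4π² + δ²) = 0.4427/√(39.48 + 0.196) = 0.4427/6.299 = 0.07029.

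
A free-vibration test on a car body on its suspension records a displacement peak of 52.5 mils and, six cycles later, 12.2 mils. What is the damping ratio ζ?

0.0387

Logarithmic decrement δ = (1/n)·ln(x₀/x_n) = (1/6)·ln(52.5/12.2) = (1/6)·ln(4.303) = 0.2432.
ζ = δ/√(4π² + δ²) = 0.2432/√(39.48 + 0.0592) = 0.2432/6.288 = 0.03868.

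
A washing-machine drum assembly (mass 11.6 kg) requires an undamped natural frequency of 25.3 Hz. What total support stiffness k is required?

ω_n = 2πf_n = 2π × 25.3 = 159.0 rad/s.
k = m·ω_n² = 11.6 × 159.0² = 11.6 × 25270 = 293100 N/m.

293000 N/m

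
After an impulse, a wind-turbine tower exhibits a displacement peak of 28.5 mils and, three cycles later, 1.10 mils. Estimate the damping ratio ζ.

Logarithmic decrement δ = (1/n)·ln(x₀/x_n) = (1/3)·ln(28.5/1.10) = (1/3)·ln(25.91) = 1.085.
ζ = δ/√(4π² + δ²) = 1.085/√(39.48 + 1.18) = 1.085/6.376 = 0.1701.

0.170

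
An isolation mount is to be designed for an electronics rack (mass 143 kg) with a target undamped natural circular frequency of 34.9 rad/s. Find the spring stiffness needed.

174000 N/m

k = m·ω_n² = 143 × 34.90² = 143 × 1218 = 174200 N/m.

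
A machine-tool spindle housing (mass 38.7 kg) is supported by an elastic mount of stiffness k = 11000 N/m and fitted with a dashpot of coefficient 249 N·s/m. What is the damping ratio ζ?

0.191

ω_n = √(k/m) = √(11000/38.7) = 16.86 rad/s.
Critical damping c_c = 2√(k·m) = 2√(11000 × 38.7) = 1305 N·s/m, so ζ = c/c_c = 249/1305 = 0.1908.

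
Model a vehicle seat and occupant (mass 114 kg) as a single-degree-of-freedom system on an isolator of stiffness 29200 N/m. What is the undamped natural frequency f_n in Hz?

2.55 Hz

ω_n = √(k/m) = √(29200/114) = √256.1 = 16.00 rad/s.
f_n = ω_n/(2π) = 16.00/6.283 = 2.547 Hz.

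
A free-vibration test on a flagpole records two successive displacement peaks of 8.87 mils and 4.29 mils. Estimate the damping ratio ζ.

0.115

Logarithmic decrement δ = (1/n)·ln(x₀/x_n) = (1/1)·ln(8.87/4.29) = (1/1)·ln(2.068) = 0.7264.
ζ = δ/√(4π² + δ²) = 0.7264/√(39.48 + 0.528) = 0.7264/6.325 = 0.1148.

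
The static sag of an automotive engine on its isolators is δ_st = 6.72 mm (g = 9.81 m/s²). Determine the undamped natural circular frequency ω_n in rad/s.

38.2 rad/s

ω_n = √(g/δ_st) = √(9.81/0.00672) = √1460 = 38.21 rad/s.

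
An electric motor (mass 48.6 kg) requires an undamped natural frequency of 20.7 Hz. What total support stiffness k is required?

ω_n = 2πf_n = 2π × 20.7 = 130.1 rad/s.
k = m·ω_n² = 48.6 × 130.1² = 48.6 × 16920 = 822100 N/m.

822000 N/m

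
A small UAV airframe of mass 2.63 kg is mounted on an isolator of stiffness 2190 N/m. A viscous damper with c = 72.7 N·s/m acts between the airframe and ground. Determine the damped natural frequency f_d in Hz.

4.03 Hz

ω_n = √(k/m) = √(2190/2.63) = 28.86 rad/s.
Critical damping c_c = 2√(k·m) = 2√(2190 × 2.63) = 151.8 N·s/m, so ζ = c/c_c = 72.7/151.8 = 0.4790.
ω_d = ω_n√(1 − ζ²) = 28.86 × √(1 − 0.229) = 25.33 rad/s.
f_d = ω_d/(2π) = 4.032 Hz.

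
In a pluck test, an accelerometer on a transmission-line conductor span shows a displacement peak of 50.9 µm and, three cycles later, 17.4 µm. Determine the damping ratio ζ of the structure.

0.0569

Logarithmic decrement δ = (1/n)·ln(x₀/x_n) = (1/3)·ln(50.9/17.4) = (1/3)·ln(2.925) = 0.3578.
ζ = δ/√(4π² + δ²) = 0.3578/√(39.48 + 0.128) = 0.3578/6.293 = 0.05685.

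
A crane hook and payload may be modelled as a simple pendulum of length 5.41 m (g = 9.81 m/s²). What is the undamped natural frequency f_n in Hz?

For a simple pendulum ω_n = √(g/L) = √(9.81/5.41) = √1.813 = 1.347 rad/s.
f_n = ω_n/(2π) = 1.347/6.283 = 0.2143 Hz.

0.214 Hz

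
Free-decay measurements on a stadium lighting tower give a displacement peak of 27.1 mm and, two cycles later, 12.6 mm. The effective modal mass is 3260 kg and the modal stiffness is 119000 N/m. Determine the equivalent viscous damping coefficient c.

2400 N·s/m

Logarithmic decrement δ = (1/n)·ln(x₀/x_n) = (1/2)·ln(27.1/12.6) = (1/2)·ln(2.151) = 0.3829.
ζ = δ/√(4π² + δ²) = 0.3829/√(39.48 + 0.147) = 0.3829/6.295 = 0.06083.
c = ζ · 2√(km) = 0.06083 × 2√(119000 × 3260) = 0.06083 × 39390 = 2396 N·s/m.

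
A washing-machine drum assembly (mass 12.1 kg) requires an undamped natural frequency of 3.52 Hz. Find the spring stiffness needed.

ω_n = 2πf_n = 2π × 3.52 = 22.12 rad/s.
k = m·ω_n² = 12.1 × 22.12² = 12.1 × 489.2 = 5919 N/m.

5920 N/m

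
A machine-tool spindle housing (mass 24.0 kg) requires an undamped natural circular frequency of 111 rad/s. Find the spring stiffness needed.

296000 N/m

k = m·ω_n² = 24.0 × 111.0² = 24.0 × 12320 = 295700 N/m.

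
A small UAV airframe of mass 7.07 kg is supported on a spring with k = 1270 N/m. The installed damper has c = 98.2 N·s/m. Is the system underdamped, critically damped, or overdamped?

c_c = 2√(k·m) = 189.5 N·s/m; ζ = c/c_c = 98.2/189.5 = 0.518.
Since ζ < 1 the system is underdamped.

underdamped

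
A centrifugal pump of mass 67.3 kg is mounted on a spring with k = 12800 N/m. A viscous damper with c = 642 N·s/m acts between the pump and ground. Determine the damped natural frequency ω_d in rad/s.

ω_n = √(k/m) = √(12800/67.3) = 13.79 rad/s.
Critical damping c_c = 2√(k·m) = 2√(12800 × 67.3) = 1856 N·s/m, so ζ = c/c_c = 642/1856 = 0.3459.
ω_d = ω_n√(1 − ζ²) = 13.79 × √(1 − 0.120) = 12.94 rad/s.

12.9 rad/s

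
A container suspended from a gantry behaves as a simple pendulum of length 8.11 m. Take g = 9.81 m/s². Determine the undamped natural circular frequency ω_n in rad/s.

1.10 rad/s

For a simple pendulum ω_n = √(g/L) = √(9.81/8.11) = √1.210 = 1.100 rad/s.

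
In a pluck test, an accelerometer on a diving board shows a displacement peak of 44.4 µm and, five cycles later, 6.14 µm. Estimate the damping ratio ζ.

Logarithmic decrement δ = (1/n)·ln(x₀/x_n) = (1/5)·ln(44.4/6.14) = (1/5)·ln(7.231) = 0.3957.
ζ = δ/√(4π² + δ²) = 0.3957/√(39.48 + 0.157) = 0.3957/6.296 = 0.06285.

0.0629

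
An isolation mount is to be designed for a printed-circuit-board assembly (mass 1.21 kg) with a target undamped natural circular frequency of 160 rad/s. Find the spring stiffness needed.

31000 N/m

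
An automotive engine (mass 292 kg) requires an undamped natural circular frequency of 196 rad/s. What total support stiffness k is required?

k = m·ω_n² = 292 × 196.0² = 292 × 38420 = 11220000 N/m.

11200000 N/m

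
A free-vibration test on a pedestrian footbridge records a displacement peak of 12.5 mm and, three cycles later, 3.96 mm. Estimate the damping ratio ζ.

0.0609

Logarithmic decrement δ = (1/n)·ln(x₀/x_n) = (1/3)·ln(12.5/3.96) = (1/3)·ln(3.157) = 0.3832.
ζ = δ/√(4π² + δ²) = 0.3832/√(39.48 + 0.147) = 0.3832/6.295 = 0.06087.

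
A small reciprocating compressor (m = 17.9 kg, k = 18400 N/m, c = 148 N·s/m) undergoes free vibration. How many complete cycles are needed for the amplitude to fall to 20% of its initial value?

2 cycles

ζ = c/(2√(km)) = 148/(2√(18400 × 17.9)) = 148/1148 = 0.1289.
Logarithmic decrement δ = 2πζ/√(1 − ζ²) = 2π × 0.1289/√(1 − 0.0166) = 0.8170.
x_n/x₀ = e^(−nδ) ≤ 0.2; take ln: n ≥ ln(1/0.2)/δ = 1.609/0.8170 = 1.970.
So 2 complete cycles are required.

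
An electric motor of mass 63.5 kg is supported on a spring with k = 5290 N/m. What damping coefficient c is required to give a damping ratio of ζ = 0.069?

80.0 N·s/m

c_c = 2√(k·m) = 2√(5290 × 63.5) = 1159 N·s/m.
c = ζ·c_c = 0.069 × 1159 = 79.98 N·s/m.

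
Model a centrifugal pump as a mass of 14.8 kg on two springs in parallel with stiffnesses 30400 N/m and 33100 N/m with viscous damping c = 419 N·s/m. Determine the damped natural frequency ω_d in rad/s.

64.0 rad/s

Parallel springs add: k_eq = 30400 + 33100 = 63500 N/m.
ω_n = √(k_eq/m) = √(63500/14.8) = 65.50 rad/s.
Critical damping c_c = 2√(k_eq·m) = 2√(63500 × 14.8) = 1939 N·s/m, so ζ = c/c_c = 419/1939 = 0.2161.
ω_d = ω_n√(1 − ζ²) = 65.50 × √(1 − 0.0467) = 63.95 rad/s.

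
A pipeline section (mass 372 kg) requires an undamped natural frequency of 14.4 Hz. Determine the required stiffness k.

3050000 N/m

ω_n = 2πf_n = 2π × 14.4 = 90.48 rad/s.
k = m·ω_n² = 372 × 90.48² = 372 × 8186 = 3045000 N/m.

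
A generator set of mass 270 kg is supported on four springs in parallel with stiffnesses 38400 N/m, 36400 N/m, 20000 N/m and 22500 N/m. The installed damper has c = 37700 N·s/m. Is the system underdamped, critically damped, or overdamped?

overdamped

Parallel springs add: k_eq = 38400 + 36400 + 20000 + 22500 = 117300 N/m.
c_c = 2√(k_eq·m) = 11260 N·s/m; ζ = c/c_c = 37700/11260 = 3.35.
Since ζ > 1 the system is overdamped.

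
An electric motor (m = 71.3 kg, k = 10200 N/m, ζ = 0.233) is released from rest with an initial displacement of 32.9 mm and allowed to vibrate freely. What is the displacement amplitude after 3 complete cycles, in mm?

0.360 mm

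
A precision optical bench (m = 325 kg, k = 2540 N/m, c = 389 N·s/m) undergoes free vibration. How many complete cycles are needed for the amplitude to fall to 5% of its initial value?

ζ = c/(2√(km)) = 389/(2√(2540 × 325)) = 389/1817 = 0.2141.
Logarithmic decrement δ = 2πζ/√(1 − ζ²) = 2π × 0.2141/√(1 − 0.0458) = 1.377.
x_n/x₀ = e^(−nδ) ≤ 0.05; take ln: n ≥ ln(1/0.05)/δ = 2.996/1.377 = 2.176.
So 3 complete cycles are required.

3 cycles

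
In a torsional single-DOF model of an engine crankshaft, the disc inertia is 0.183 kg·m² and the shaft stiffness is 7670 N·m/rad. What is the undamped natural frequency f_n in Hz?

ω_n = √(k_t/J) = √(7670/0.183) = √41910 = 204.7 rad/s.
f_n = ω_n/(2π) = 204.7/6.283 = 32.58 Hz.

32.6 Hz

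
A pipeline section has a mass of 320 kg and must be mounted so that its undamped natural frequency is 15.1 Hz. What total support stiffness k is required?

2880000 N/m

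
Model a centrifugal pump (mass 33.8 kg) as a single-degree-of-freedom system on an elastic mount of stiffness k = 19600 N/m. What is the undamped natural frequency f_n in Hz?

ω_n = √(k/m) = √(19600/33.8) = √579.9 = 24.08 rad/s.
f_n = ω_n/(2π) = 24.08/6.283 = 3.833 Hz.

3.83 Hz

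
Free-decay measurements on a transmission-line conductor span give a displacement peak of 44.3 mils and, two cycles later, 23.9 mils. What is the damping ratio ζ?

Logarithmic decrement δ = (1/n)·ln(x₀/x_n) = (1/2)·ln(44.3/23.9) = (1/2)·ln(1.854) = 0.3086.
ζ = δ/√(4π² + δ²) = 0.3086/√(39.48 + 0.0952) = 0.3086/6.291 = 0.04905.

0.0490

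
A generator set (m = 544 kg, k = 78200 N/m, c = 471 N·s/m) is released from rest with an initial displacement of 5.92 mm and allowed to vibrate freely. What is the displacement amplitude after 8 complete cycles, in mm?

0.963 mm

ζ = c/(2√(km)) = 471/(2√(78200 × 544)) = 471/13040 = 0.03611.
Logarithmic decrement δ = 2πζ/√(1 − ζ²) = 2π × 0.03611/√(1 − 0.00130) = 0.2270.
After n cycles, x_n/x₀ = e^(−nδ), so x_8 = 5.92 × e^(−8 × 0.2270) = 5.92 × 0.1627 = 0.9629 mm.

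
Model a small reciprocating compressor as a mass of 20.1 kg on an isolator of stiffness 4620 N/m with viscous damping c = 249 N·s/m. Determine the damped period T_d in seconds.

0.454 s

ω_n = √(k/m) = √(4620/20.1) = 15.16 rad/s.
Critical damping c_c = 2√(k·m) = 2√(4620 × 20.1) = 609.5 N·s/m, so ζ = c/c_c = 249/609.5 = 0.4086.
ω_d = ω_n√(1 − ζ²) = 15.16 × √(1 − 0.167) = 13.84 rad/s.
T_d = 2π/ω_d = 0.4541 s.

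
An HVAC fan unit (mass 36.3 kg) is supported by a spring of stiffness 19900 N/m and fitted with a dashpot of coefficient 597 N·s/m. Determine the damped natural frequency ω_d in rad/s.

21.9 rad/s

ω_n = √(k/m) = √(19900/36.3) = 23.41 rad/s.
Critical damping c_c = 2√(k·m) = 2√(19900 × 36.3) = 1700 N·s/m, so ζ = c/c_c = 597/1700 = 0.3512.
ω_d = ω_n√(1 − ζ²) = 23.41 × √(1 − 0.123) = 21.92 rad/s.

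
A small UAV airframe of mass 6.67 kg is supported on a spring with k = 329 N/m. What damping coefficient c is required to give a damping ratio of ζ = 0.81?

c_c = 2√(k·m) = 2√(329.0 × 6.67) = 93.69 N·s/m.
c = ζ·c_c = 0.81 × 93.69 = 75.89 N·s/m.

75.9 N·s/m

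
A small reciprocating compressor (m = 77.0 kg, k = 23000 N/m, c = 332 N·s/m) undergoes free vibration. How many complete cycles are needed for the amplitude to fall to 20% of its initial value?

3 cycles

ζ = c/(2√(km)) = 332/(2√(23000 × 77.0)) = 332/2662 = 0.1247.
Logarithmic decrement δ = 2πζ/√(1 − ζ²) = 2π × 0.1247/√(1 − 0.0156) = 0.7899.
x_n/x₀ = e^(−nδ) ≤ 0.2; take ln: n ≥ ln(1/0.2)/δ = 1.609/0.7899 = 2.037.
So 3 complete cycles are required.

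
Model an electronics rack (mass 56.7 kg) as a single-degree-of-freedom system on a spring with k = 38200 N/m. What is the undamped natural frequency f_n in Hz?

ω_n = √(k/m) = √(38200/56.7) = √673.7 = 25.96 rad/s.
f_n = ω_n/(2π) = 25.96/6.283 = 4.131 Hz.

4.13 Hz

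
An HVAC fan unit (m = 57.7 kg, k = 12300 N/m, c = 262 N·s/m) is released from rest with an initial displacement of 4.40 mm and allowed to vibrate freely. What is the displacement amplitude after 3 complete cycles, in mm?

0.226 mm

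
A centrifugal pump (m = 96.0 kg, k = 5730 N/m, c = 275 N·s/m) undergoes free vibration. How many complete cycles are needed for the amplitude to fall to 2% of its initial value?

ζ = c/(2√(km)) = 275/(2√(5730 × 96.0)) = 275/1483 = 0.1854.
Logarithmic decrement δ = 2πζ/√(1 − ζ²) = 2π × 0.1854/√(1 − 0.0344) = 1.185.
x_n/x₀ = e^(−nδ) ≤ 0.02; take ln: n ≥ ln(1/0.02)/δ = 3.912/1.185 = 3.300.
So 4 complete cycles are required.

4 cycles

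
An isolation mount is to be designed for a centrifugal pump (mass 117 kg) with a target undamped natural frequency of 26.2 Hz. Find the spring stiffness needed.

3170000 N/m

ω_n = 2πf_n = 2π × 26.2 = 164.6 rad/s.
k = m·ω_n² = 117 × 164.6² = 117 × 27100 = 3171000 N/m.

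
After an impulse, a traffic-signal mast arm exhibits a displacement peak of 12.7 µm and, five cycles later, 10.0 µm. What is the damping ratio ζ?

0.00761

Logarithmic decrement δ = (1/n)·ln(x₀/x_n) = (1/5)·ln(12.7/10.0) = (1/5)·ln(1.270) = 0.04780.
ζ = δ/√(4π² + δ²) = 0.04780/√(39.48 + 0.00229) = 0.04780/6.283 = 0.007608.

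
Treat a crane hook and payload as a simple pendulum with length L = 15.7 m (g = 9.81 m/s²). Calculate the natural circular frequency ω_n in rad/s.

For a simple pendulum ω_n = √(g/L) = √(9.81/15.7) = √0.6248 = 0.7905 rad/s.

0.790 rad/s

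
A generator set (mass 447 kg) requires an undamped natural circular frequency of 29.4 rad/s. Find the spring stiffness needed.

k = m·ω_n² = 447 × 29.40² = 447 × 864.4 = 386400 N/m.

386000 N/m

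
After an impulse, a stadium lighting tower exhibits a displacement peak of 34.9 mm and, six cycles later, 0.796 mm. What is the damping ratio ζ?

0.0998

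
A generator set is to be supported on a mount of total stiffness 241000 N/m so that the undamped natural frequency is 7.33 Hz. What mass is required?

ω_n = 2πf_n = 2π × 7.33 = 46.06 rad/s.
m = k/ω_n² = 241000/46.06² = 241000/2121 = 113.6 kg.

114 kg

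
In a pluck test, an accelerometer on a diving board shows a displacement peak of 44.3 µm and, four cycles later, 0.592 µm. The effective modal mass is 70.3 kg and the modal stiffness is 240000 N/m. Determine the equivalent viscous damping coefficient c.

1390 N·s/m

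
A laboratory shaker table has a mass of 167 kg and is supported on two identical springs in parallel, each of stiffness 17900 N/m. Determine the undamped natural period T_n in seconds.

Parallel springs add: k_eq = 2 × 17900 = 35800 N/m.
ω_n = √(k_eq/m) = √(35800/167) = √214.4 = 14.64 rad/s.
T_n = 2π/ω_n = 6.283/14.64 = 0.4291 s.

0.429 s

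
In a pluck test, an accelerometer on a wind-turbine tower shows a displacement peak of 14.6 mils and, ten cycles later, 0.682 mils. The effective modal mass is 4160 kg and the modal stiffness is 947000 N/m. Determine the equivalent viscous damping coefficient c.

6110 N·s/m

Logarithmic decrement δ = (1/n)·ln(x₀/x_n) = (1/10)·ln(14.6/0.682) = (1/10)·ln(21.41) = 0.3064.
ζ = δ/√(4π² + δ²) = 0.3064/√(39.48 + 0.0939) = 0.3064/6.291 = 0.04870.
c = ζ · 2√(km) = 0.04870 × 2√(947000 × 4160) = 0.04870 × 125500 = 6114 N·s/m.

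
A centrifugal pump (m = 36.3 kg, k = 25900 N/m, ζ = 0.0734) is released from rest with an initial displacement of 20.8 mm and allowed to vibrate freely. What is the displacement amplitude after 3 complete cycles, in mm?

Logarithmic decrement δ = 2πζ/√(1 − ζ²) = 2π × 0.07340/√(1 − 0.00539) = 0.4624.
After n cycles, x_n/x₀ = e^(−nδ), so x_3 = 20.8 × e^(−3 × 0.4624) = 20.8 × 0.2497 = 5.195 mm.

5.19 mm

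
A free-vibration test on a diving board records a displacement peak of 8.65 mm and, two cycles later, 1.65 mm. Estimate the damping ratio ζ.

Logarithmic decrement δ = (1/n)·ln(x₀/x_n) = (1/2)·ln(8.65/1.65) = (1/2)·ln(5.242) = 0.8284.
ζ = δ/√(4π² + δ²) = 0.8284/√(39.48 + 0.686) = 0.8284/6.338 = 0.1307.

0.131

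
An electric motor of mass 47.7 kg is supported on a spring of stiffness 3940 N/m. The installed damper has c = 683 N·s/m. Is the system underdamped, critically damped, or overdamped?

c_c = 2√(k·m) = 867.0 N·s/m; ζ = c/c_c = 683/867.0 = 0.788.
Since ζ < 1 the system is underdamped.

underdamped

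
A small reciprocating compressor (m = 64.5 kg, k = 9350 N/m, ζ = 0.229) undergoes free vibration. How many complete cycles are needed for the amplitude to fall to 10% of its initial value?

Logarithmic decrement δ = 2πζ/√(1 − ζ²) = 2π × 0.2290/√(1 − 0.0524) = 1.478.
x_n/x₀ = e^(−nδ) ≤ 0.1; take ln: n ≥ ln(1/0.1)/δ = 2.303/1.478 = 1.558.
So 2 complete cycles are required.

2 cycles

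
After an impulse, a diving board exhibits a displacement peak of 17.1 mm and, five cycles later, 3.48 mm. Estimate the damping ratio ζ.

0.0506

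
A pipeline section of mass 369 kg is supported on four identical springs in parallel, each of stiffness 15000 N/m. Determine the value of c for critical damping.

9410 N·s/m

Parallel springs add: k_eq = 4 × 15000 = 60000 N/m.
c_c = 2√(k_eq·m) = 2√(60000 × 369) = 2 × 4705 = 9411 N·s/m.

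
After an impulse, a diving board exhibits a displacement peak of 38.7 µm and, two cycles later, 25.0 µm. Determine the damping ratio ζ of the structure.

Logarithmic decrement δ = (1/n)·ln(x₀/x_n) = (1/2)·ln(38.7/25.0) = (1/2)·ln(1.548) = 0.2185.
ζ = δ/√(4π² + δ²) = 0.2185/√(39.48 + 0.0477) = 0.2185/6.287 = 0.03475.

0.0348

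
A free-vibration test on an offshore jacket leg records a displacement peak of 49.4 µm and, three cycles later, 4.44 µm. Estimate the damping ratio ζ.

0.127

Logarithmic decrement δ = (1/n)·ln(x₀/x_n) = (1/3)·ln(49.4/4.44) = (1/3)·ln(11.13) = 0.8031.
ζ = δ/√(4π² + δ²) = 0.8031/√(39.48 + 0.645) = 0.8031/6.334 = 0.1268.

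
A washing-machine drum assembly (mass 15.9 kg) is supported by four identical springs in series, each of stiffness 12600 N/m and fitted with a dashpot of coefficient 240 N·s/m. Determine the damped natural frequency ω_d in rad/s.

Series springs: 1/k_eq = 4/12600, so k_eq = 12600/4 = 3150 N/m.
ω_n = √(k_eq/m) = √(3150/15.9) = 14.08 rad/s.
Critical damping c_c = 2√(k_eq·m) = 2√(3150 × 15.9) = 447.6 N·s/m, so ζ = c/c_c = 240/447.6 = 0.5362.
ω_d = ω_n√(1 − ζ²) = 14.08 × √(1 − 0.288) = 11.88 rad/s.

11.9 rad/s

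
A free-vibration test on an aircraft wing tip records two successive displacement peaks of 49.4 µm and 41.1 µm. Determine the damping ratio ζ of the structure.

0.0293

Logarithmic decrement δ = (1/n)·ln(x₀/x_n) = (1/1)·ln(49.4/41.1) = (1/1)·ln(1.202) = 0.1839.
ζ = δ/√(4π² + δ²) = 0.1839/√(39.48 + 0.0338) = 0.1839/6.286 = 0.02926.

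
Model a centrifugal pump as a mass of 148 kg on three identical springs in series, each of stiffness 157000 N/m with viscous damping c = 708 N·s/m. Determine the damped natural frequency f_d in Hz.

Series springs: 1/k_eq = 3/157000, so k_eq = 157000/3 = 52330 N/m.
ω_n = √(k_eq/m) = √(52330/148) = 18.80 rad/s.
Critical damping c_c = 2√(k_eq·m) = 2√(52330 × 148) = 5566 N·s/m, so ζ = c/c_c = 708/5566 = 0.1272.
ω_d = ω_n√(1 − ζ²) = 18.80 × √(1 − 0.0162) = 18.65 rad/s.
f_d = ω_d/(2π) = 2.968 Hz.

2.97 Hz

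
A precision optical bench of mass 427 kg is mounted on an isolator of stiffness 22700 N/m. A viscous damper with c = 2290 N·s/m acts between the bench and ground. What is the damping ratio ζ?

ω_n = √(k/m) = √(22700/427) = 7.291 rad/s.
Critical damping c_c = 2√(k·m) = 2√(22700 × 427) = 6227 N·s/m, so ζ = c/c_c = 2290/6227 = 0.3678.

0.368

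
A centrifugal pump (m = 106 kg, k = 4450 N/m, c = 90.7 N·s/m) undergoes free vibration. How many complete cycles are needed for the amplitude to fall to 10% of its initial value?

6 cycles

ζ = c/(2√(km)) = 90.7/(2√(4450 × 106)) = 90.7/1374 = 0.06603.
Logarithmic decrement δ = 2πζ/√(1 − ζ²) = 2π × 0.06603/√(1 − 0.00436) = 0.4158.
x_n/x₀ = e^(−nδ) ≤ 0.1; take ln: n ≥ ln(1/0.1)/δ = 2.303/0.4158 = 5.538.
So 6 complete cycles are required.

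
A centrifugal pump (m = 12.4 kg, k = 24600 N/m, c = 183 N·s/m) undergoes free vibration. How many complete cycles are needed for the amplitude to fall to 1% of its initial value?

5 cycles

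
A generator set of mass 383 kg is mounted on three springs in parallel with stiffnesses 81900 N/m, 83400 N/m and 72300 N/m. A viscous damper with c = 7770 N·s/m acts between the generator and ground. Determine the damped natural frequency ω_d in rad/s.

Parallel springs add: k_eq = 81900 + 83400 + 72300 = 237600 N/m.
ω_n = √(k_eq/m) = √(237600/383) = 24.91 rad/s.
Critical damping c_c = 2√(k_eq·m) = 2√(237600 × 383) = 19080 N·s/m, so ζ = c/c_c = 7770/19080 = 0.4073.
ω_d = ω_n√(1 − ζ²) = 24.91 × √(1 − 0.166) = 22.75 rad/s.

22.7 rad/s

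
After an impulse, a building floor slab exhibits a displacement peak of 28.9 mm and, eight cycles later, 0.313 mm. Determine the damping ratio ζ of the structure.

0.0897

Logarithmic decrement δ = (1/n)·ln(x₀/x_n) = (1/8)·ln(28.9/0.313) = (1/8)·ln(92.33) = 0.5657.
ζ = δ/√(4π² + δ²) = 0.5657/√(39.48 + 0.320) = 0.5657/6.309 = 0.08967.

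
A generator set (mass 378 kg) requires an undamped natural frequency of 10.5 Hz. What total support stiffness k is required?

ω_n = 2πf_n = 2π × 10.5 = 65.97 rad/s.
k = m·ω_n² = 378 × 65.97² = 378 × 4352 = 1645000 N/m.

1650000 N/m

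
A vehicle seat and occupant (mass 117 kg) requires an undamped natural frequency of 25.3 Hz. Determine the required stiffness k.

ω_n = 2πf_n = 2π × 25.3 = 159.0 rad/s.
k = m·ω_n² = 117 × 159.0² = 117 × 25270 = 2957000 N/m.

2960000 N/m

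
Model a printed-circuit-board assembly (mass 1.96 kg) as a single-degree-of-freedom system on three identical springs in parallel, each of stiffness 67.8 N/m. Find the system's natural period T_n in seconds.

0.617 s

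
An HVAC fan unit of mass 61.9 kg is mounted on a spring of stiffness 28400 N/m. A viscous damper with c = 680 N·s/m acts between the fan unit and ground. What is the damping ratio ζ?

ω_n = √(k/m) = √(28400/61.9) = 21.42 rad/s.
Critical damping c_c = 2√(k·m) = 2√(28400 × 61.9) = 2652 N·s/m, so ζ = c/c_c = 680/2652 = 0.2564.

0.256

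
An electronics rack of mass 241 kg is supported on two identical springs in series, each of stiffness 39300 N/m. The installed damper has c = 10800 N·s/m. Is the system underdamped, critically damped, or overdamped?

Series springs: 1/k_eq = 2/39300, so k_eq = 39300/2 = 19650 N/m.
c_c = 2√(k_eq·m) = 4352 N·s/m; ζ = c/c_c = 10800/4352 = 2.48.
Since ζ > 1 the system is overdamped.

overdamped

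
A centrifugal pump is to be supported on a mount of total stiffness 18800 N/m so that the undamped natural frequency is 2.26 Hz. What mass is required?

93.2 kg

ω_n = 2πf_n = 2π × 2.26 = 14.20 rad/s.
m = k/ω_n² = 18800/14.20² = 18800/201.6 = 93.24 kg.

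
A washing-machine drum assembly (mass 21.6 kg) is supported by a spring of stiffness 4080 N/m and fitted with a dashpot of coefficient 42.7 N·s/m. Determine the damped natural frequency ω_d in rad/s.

13.7 rad/s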